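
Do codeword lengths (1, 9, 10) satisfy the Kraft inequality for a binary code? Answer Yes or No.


Kraft sum = sum(2^(-l_i)) = 0.5029, need <= 1. Result: satisfied (a binary prefix-free code with these lengths exists)

Yes


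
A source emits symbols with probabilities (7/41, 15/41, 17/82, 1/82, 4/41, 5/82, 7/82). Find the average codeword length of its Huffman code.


Huffman construction (repeatedly merge the two least-probable nodes; each merge adds 1 bit to every symbol beneath it): 1/82 + 5/82 = 3/41; 3/41 + 7/82 = 13/82; 4/41 + 13/82 = 21/82; 7/41 + 17/82 = 31/82; 21/82 + 15/41 = 51/82; 31/82 + 51/82 = 1. Resulting codeword lengths (in the order the probabilities were given): (2, 2, 2, 5, 3, 5, 4). L_avg = sum(p_i * l_i) = 7/41*2 + 15/41*2 + 17/82*2 + 1/82*5 + 4/41*3 + 5/82*5 + 7/82*4 = 102/41 = 2.4878

2.4878 bits


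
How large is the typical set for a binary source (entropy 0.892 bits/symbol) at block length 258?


log2|A_typical| = nH = 258 * 0.892 = 230.136, so |A_typical| ~ 2^230.136 = 1.896e+69

1.896e+69


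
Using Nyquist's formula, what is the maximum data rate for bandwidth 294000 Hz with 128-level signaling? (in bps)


Rate = 2 * B * log2(M) = 2 * 294000 * 7.0 = 4116000.0

4116000.0 bps


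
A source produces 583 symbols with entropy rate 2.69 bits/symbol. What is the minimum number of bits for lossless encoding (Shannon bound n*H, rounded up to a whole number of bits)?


Minimum bits >= n * H = 583 * 2.69 = 1568.27, rounded up to a whole number of bits = 1569

1569 bits


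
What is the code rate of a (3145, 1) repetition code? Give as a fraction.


Rate = k/n = 1/3145

1/3145


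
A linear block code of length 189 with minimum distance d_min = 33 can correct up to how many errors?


Correction capability = floor((d-1)/2) = floor((33-1)/2) = 16

16 errors


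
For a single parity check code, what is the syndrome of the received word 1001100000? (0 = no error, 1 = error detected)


Syndrome = XOR of all bits = 1 XOR 0 XOR 0 XOR 1 XOR 1 XOR 0 XOR 0 XOR 0 XOR 0 XOR 0 = 1

1


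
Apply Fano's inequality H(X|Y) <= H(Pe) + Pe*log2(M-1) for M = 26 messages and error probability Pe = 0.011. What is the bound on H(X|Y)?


H(Pe) = -Pe*log2(Pe) - (1-Pe)*log2(1-Pe) = -0.011*log2(0.011) - 0.989*log2(0.989) = 0.071570 + 0.015782 = 0.0874. Pe*log2(M-1) = 0.011*log2(25) = 0.051082. Bound = H(Pe) + Pe*log2(M-1) = 0.071570 + 0.015782 + 0.051082 = 0.1384

0.1384 bits


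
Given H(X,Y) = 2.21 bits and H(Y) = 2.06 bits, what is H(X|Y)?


H(X|Y) = H(X,Y) - H(Y) = 2.21 - 2.06 = 0.15

0.15 bits


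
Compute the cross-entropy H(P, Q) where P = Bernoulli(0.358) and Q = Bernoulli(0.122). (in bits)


H(P,Q) = -p*log2(q) - (1-p)*log2(1-q). -0.358*log2(0.122) = 1.086547; -0.642*log2(0.878) = 0.120508. H(P,Q) = 1.086547 + 0.120508 = 1.2071

1.2071 bits


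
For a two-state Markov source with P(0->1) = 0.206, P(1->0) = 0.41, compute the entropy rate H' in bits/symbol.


Stationary distribution: pi_0 = p10/(p01+p10) = 0.6656, pi_1 = 0.3344. Entropy rate H' = pi_0*H(p01) + pi_1*H(p10) = 0.6656*0.7338 + 0.3344*0.9765 = 0.8149

0.8149 bits/symbol


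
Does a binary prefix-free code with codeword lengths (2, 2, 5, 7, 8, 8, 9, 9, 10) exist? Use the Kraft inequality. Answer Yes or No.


Kraft sum = sum(2^(-l_i)) = 0.5518, need <= 1. Result: satisfied (a binary prefix-free code with these lengths exists)

Yes


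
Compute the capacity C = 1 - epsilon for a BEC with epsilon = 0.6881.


C = 1 - epsilon = 1 - 0.6881 = 0.3119

0.3119 bits


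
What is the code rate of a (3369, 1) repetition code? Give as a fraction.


Rate = k/n = 1/3369

1/3369


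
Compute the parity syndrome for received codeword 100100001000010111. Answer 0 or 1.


Syndrome = XOR of all bits = 1 XOR 0 XOR 0 XOR 1 XOR 0 XOR 0 XOR 0 XOR 0 XOR 1 XOR 0 XOR 0 XOR 0 XOR 0 XOR 1 XOR 0 XOR 1 XOR 1 XOR 1 = 1

1


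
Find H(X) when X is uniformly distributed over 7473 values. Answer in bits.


H = log2(n) = log2(7473) = 12.8675

12.8675 bits


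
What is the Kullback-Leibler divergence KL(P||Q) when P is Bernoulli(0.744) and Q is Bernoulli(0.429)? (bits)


KL = p*log2(p/q) + (1-p)*log2((1-p)/(1-q)) = 0.744*log2(0.744/0.429) + 0.256*log2(0.256/0.571) = 0.2947

0.2947 bits


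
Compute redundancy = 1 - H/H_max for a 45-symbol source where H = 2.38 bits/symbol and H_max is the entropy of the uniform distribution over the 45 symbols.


H_max = log2(K) = log2(45) = 5.4919 bits/symbol. Redundancy = 1 - H/H_max = 1 - 2.38/5.4919 = 1 - 0.4334 = 0.5666

0.5666


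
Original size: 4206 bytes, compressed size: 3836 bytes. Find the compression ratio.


Ratio = original / compressed = 4206 / 3836 = 1.0965

1.0965


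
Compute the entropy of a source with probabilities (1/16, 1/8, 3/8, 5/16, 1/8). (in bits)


H = -sum(p_i * log2(p_i)). Terms: -(1/16)*log2(1/16) = 0.250000; -(1/8)*log2(1/8) = 0.375000; -(3/8)*log2(3/8) = 0.530639; -(5/16)*log2(5/16) = 0.524397; -(1/8)*log2(1/8) = 0.375000. H = 0.250000 + 0.375000 + 0.530639 + 0.524397 + 0.375000 = 2.055

2.055 bits


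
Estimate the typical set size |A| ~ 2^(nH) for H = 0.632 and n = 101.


log2|A_typical| = nH = 101 * 0.632 = 63.832, so |A_typical| ~ 2^63.832 = 1.642e+19

1.642e+19


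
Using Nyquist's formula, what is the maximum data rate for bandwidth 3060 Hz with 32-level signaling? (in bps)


Rate = 2 * B * log2(M) = 2 * 3060 * 5.0 = 30600.0

30600.0 bps


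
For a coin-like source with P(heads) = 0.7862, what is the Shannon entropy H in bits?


H = -p*log2(p) - (1-p)*log2(1-p). -0.7862*log2(0.7862) = 0.272836; -0.2138*log2(0.2138) = 0.475847. H = 0.272836 + 0.475847 = 0.7487

0.7487 bits


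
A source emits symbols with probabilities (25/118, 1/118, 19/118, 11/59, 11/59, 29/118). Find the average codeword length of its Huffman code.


Huffman construction (repeatedly merge the two least-probable nodes; each merge adds 1 bit to every symbol beneath it): 1/118 + 19/118 = 10/59; 10/59 + 11/59 = 21/59; 11/59 + 25/118 = 47/118; 29/118 + 21/59 = 71/118; 47/118 + 71/118 = 1. Resulting codeword lengths (in the order the probabilities were given): (2, 4, 4, 3, 2, 2). L_avg = sum(p_i * l_i) = 25/118*2 + 1/118*4 + 19/118*4 + 11/59*3 + 11/59*2 + 29/118*2 = 149/59 = 2.5254

2.5254 bits


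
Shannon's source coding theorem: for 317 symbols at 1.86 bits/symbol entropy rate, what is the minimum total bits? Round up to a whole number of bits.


Minimum bits >= n * H = 317 * 1.86 = 589.62, rounded up to a whole number of bits = 590

590 bits


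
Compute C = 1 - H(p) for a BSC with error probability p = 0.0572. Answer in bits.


H(p) = -p*log2(p) - (1-p)*log2(1-p) = -0.0572*log2(0.0572) - 0.9428*log2(0.9428) = 0.236113 + 0.080116 = 0.3162. C = 1 - H(p) = 1 - 0.3162 = 0.6838

0.6838 bits


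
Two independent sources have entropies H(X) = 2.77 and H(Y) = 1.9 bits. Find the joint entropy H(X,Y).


For independent variables, H(X,Y) = H(X) + H(Y) = 2.77 + 1.9 = 4.67

4.67 bits


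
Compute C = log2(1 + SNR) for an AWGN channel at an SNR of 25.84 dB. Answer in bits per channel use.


SNR_linear = 10^(25.84/10) = 383.7072; C = log2(1 + SNR_linear) = log2(1 + 383.7072) = 8.5876

8.5876 bits/channel use


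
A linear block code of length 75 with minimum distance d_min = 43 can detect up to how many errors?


Detection capability = d_min - 1 = 43 - 1 = 42

42 errors


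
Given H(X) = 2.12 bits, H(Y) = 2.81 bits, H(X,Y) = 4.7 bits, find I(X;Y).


I(X;Y) = H(X) + H(Y) - H(X,Y) = 2.12 + 2.81 - 4.7 = 0.23

0.23 bits


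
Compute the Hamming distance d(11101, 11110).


Count differing positions: . . . ^ ^ = 2 differences

2


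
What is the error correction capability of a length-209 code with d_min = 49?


Correction capability = floor((d-1)/2) = floor((49-1)/2) = 24

24 errors


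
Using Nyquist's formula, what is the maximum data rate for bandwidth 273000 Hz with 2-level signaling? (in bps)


Rate = 2 * B * log2(M) = 2 * 273000 * 1.0 = 546000.0

546000.0 bps


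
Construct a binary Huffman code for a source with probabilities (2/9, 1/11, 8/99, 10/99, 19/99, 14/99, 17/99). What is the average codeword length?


Huffman construction (repeatedly merge the two least-probable nodes; each merge adds 1 bit to every symbol beneath it): 8/99 + 1/11 = 17/99; 10/99 + 14/99 = 8/33; 17/99 + 17/99 = 34/99; 19/99 + 2/9 = 41/99; 8/33 + 34/99 = 58/99; 41/99 + 58/99 = 1. Resulting codeword lengths (in the order the probabilities were given): (2, 4, 4, 3, 2, 3, 3). L_avg = sum(p_i * l_i) = 2/9*2 + 1/11*4 + 8/99*4 + 10/99*3 + 19/99*2 + 14/99*3 + 17/99*3 = 91/33 = 2.7576

2.7576 bits


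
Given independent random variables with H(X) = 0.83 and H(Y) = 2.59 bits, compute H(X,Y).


For independent variables, H(X,Y) = H(X) + H(Y) = 0.83 + 2.59 = 3.42

3.42 bits


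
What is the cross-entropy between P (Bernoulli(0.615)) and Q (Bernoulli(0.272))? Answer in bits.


H(P,Q) = -p*log2(q) - (1-p)*log2(1-q). -0.615*log2(0.272) = 1.155168; -0.385*log2(0.728) = 0.176326. H(P,Q) = 1.155168 + 0.176326 = 1.3315

1.3315 bits


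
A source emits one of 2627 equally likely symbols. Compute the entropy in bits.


H = log2(n) = log2(2627) = 11.3592

11.3592 bits


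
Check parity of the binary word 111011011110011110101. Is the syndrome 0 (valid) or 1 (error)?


Syndrome = XOR of all bits = 1 XOR 1 XOR 1 XOR 0 XOR 1 XOR 1 XOR 0 XOR 1 XOR 1 XOR 1 XOR 1 XOR 0 XOR 0 XOR 1 XOR 1 XOR 1 XOR 1 XOR 0 XOR 1 XOR 0 XOR 1 = 1

1


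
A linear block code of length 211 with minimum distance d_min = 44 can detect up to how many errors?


Detection capability = d_min - 1 = 44 - 1 = 43

43 errors


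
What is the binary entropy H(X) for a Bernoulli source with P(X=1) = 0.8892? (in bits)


H = -p*log2(p) - (1-p)*log2(1-p). -0.8892*log2(0.8892) = 0.150648; -0.1108*log2(0.1108) = 0.351676. H = 0.150648 + 0.351676 = 0.5023

0.5023 bits


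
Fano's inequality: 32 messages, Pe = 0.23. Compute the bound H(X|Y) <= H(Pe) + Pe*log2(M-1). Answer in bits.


H(Pe) = -Pe*log2(Pe) - (1-Pe)*log2(1-Pe) = -0.23*log2(0.23) - 0.77*log2(0.77) = 0.487668 + 0.290344 = 0.778. Pe*log2(M-1) = 0.23*log2(31) = 1.139465. Bound = H(Pe) + Pe*log2(M-1) = 0.487668 + 0.290344 + 1.139465 = 1.9175

1.9175 bits


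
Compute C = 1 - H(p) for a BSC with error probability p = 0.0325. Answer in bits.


H(p) = -p*log2(p) - (1-p)*log2(1-p) = -0.0325*log2(0.0325) - 0.9675*log2(0.9675) = 0.160661 + 0.046117 = 0.2068. C = 1 - H(p) = 1 - 0.2068 = 0.7932

0.7932 bits


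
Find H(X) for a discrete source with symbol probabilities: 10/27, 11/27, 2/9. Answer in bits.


H = -sum(p_i * log2(p_i)). Terms: -(10/27)*log2(10/27) = 0.530726; -(11/27)*log2(11/27) = 0.527778; -(2/9)*log2(2/9) = 0.482206. H = 0.530726 + 0.527778 + 0.482206 = 1.5407

1.5407 bits


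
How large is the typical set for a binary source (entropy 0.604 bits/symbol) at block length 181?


log2|A_typical| = nH = 181 * 0.604 = 109.324, so |A_typical| ~ 2^109.324 = 8.125e+32

8.125e+32


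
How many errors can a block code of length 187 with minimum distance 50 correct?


Correction capability = floor((d-1)/2) = floor((50-1)/2) = 24

24 errors


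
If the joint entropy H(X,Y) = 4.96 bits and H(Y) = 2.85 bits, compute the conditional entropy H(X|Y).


H(X|Y) = H(X,Y) - H(Y) = 4.96 - 2.85 = 2.11

2.11 bits


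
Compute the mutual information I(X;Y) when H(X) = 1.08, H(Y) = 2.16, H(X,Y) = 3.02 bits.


I(X;Y) = H(X) + H(Y) - H(X,Y) = 1.08 + 2.16 - 3.02 = 0.22

0.22 bits


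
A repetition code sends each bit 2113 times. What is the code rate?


Rate = k/n = 1/2113

1/2113


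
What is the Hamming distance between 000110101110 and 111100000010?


Count differing positions: ^ ^ ^ . ^ . ^ . ^ ^ . . = 7 differences

7


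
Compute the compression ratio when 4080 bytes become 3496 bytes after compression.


Ratio = original / compressed = 4080 / 3496 = 1.167

1.167


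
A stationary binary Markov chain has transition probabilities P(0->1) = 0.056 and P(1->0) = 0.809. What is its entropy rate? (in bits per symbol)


Stationary distribution: pi_0 = p10/(p01+p10) = 0.9353, pi_1 = 0.0647. Entropy rate H' = pi_0*H(p01) + pi_1*H(p10) = 0.9353*0.3114 + 0.0647*0.7036 = 0.3367

0.3367 bits/symbol


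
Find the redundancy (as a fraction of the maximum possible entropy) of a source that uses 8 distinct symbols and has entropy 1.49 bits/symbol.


H_max = log2(K) = log2(8) = 3.0 bits/symbol. Redundancy = 1 - H/H_max = 1 - 1.49/3.0 = 1 - 0.4967 = 0.5033

0.5033


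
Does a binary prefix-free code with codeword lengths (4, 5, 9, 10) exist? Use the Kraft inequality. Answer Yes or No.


Kraft sum = sum(2^(-l_i)) = 0.0967, need <= 1. Result: satisfied (a binary prefix-free code with these lengths exists)

Yes


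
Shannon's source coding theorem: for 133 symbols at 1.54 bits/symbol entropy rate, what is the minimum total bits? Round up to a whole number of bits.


Minimum bits >= n * H = 133 * 1.54 = 204.82, rounded up to a whole number of bits = 205

205 bits


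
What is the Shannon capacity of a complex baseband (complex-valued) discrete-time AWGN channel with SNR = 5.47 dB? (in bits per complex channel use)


SNR_linear = 10^(5.47/10) = 3.5237; C = log2(1 + SNR_linear) = log2(1 + 3.5237) = 2.1775

2.1775 bits/channel use


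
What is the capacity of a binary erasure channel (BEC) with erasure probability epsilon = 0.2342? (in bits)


C = 1 - epsilon = 1 - 0.2342 = 0.7658

0.7658 bits


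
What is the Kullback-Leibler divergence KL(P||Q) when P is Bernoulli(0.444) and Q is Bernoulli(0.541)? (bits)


KL = p*log2(p/q) + (1-p)*log2((1-p)/(1-q)) = 0.444*log2(0.444/0.541) + 0.556*log2(0.556/0.459) = 0.0272

0.0272 bits


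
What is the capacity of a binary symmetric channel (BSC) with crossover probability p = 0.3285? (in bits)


H(p) = -p*log2(p) - (1-p)*log2(1-p) = -0.3285*log2(0.3285) - 0.6715*log2(0.6715) = 0.527582 + 0.385804 = 0.9134. C = 1 - H(p) = 1 - 0.9134 = 0.0866

0.0866 bits


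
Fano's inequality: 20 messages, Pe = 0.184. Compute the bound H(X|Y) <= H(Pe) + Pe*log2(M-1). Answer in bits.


H(Pe) = -Pe*log2(Pe) - (1-Pe)*log2(1-Pe) = -0.184*log2(0.184) - 0.816*log2(0.816) = 0.449369 + 0.239381 = 0.6887. Pe*log2(M-1) = 0.184*log2(19) = 0.781619. Bound = H(Pe) + Pe*log2(M-1) = 0.449369 + 0.239381 + 0.781619 = 1.4704

1.4704 bits


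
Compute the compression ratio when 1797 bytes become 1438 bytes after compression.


Ratio = original / compressed = 1797 / 1438 = 1.2497

1.2497


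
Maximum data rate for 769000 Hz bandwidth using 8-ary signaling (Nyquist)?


Rate = 2 * B * log2(M) = 2 * 769000 * 3.0 = 4614000.0

4614000.0 bps


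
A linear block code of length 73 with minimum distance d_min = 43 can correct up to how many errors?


Correction capability = floor((d-1)/2) = floor((43-1)/2) = 21

21 errors


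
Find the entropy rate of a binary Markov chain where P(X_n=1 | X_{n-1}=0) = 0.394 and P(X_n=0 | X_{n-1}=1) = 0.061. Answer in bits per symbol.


Stationary distribution: pi_0 = p10/(p01+p10) = 0.1341, pi_1 = 0.8659. Entropy rate H' = pi_0*H(p01) + pi_1*H(p10) = 0.1341*0.9673 + 0.8659*0.3314 = 0.4167

0.4167 bits/symbol


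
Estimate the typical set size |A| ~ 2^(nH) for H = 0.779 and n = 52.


log2|A_typical| = nH = 52 * 0.779 = 40.508, so |A_typical| ~ 2^40.508 = 1.564e+12

1.564e+12


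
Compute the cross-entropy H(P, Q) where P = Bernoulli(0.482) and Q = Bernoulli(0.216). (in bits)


H(P,Q) = -p*log2(q) - (1-p)*log2(1-q). -0.482*log2(0.216) = 1.065652; -0.518*log2(0.784) = 0.181857. H(P,Q) = 1.065652 + 0.181857 = 1.2475

1.2475 bits


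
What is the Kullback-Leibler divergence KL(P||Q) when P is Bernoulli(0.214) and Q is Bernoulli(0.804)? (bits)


KL = p*log2(p/q) + (1-p)*log2((1-p)/(1-q)) = 0.214*log2(0.214/0.804) + 0.786*log2(0.786/0.196) = 1.1662

1.1662 bits


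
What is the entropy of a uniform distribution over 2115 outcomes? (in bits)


H = log2(n) = log2(2115) = 11.0464

11.0464 bits


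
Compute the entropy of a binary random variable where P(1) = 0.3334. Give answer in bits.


H = -p*log2(p) - (1-p)*log2(1-p). -0.3334*log2(0.3334) = 0.528330; -0.6666*log2(0.6666) = 0.390032. H = 0.528330 + 0.390032 = 0.9184

0.9184 bits


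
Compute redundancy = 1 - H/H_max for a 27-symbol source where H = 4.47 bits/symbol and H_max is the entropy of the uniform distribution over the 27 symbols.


H_max = log2(K) = log2(27) = 4.7549 bits/symbol. Redundancy = 1 - H/H_max = 1 - 4.47/4.7549 = 1 - 0.9401 = 0.0599

0.0599


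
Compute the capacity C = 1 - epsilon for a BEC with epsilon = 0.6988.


C = 1 - epsilon = 1 - 0.6988 = 0.3012

0.3012 bits


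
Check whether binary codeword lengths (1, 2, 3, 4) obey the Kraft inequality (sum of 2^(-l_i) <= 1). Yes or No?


Kraft sum = sum(2^(-l_i)) = 0.9375, need <= 1. Result: satisfied (a binary prefix-free code with these lengths exists)

Yes


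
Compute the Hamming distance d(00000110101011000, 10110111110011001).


Count differing positions: ^ . ^ ^ . . . ^ . ^ ^ . . . . . ^ = 7 differences

7


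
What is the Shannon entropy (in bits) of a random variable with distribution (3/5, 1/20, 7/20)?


H = -sum(p_i * log2(p_i)). Terms: -(3/5)*log2(3/5) = 0.442179; -(1/20)*log2(1/20) = 0.216096; -(7/20)*log2(7/20) = 0.530101. H = 0.442179 + 0.216096 + 0.530101 = 1.1884

1.1884 bits


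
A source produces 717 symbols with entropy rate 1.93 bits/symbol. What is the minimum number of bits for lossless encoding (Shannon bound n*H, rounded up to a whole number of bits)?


Minimum bits >= n * H = 717 * 1.93 = 1383.81, rounded up to a whole number of bits = 1384

1384 bits


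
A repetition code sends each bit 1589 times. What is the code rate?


Rate = k/n = 1/1589

1/1589


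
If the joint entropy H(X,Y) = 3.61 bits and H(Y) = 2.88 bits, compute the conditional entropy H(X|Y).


H(X|Y) = H(X,Y) - H(Y) = 3.61 - 2.88 = 0.73

0.73 bits


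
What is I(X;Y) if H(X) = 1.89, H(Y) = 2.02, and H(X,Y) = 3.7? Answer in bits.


I(X;Y) = H(X) + H(Y) - H(X,Y) = 1.89 + 2.02 - 3.7 = 0.21

0.21 bits


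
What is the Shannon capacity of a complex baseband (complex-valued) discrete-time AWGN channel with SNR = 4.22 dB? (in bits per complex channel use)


SNR_linear = 10^(4.22/10) = 2.6424; C = log2(1 + SNR_linear) = log2(1 + 2.6424) = 1.8649

1.8649 bits/channel use


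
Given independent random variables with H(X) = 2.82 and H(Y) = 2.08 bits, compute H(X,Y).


For independent variables, H(X,Y) = H(X) + H(Y) = 2.82 + 2.08 = 4.9

4.9 bits


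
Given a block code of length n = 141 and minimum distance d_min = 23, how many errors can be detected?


Detection capability = d_min - 1 = 23 - 1 = 22

22 errors


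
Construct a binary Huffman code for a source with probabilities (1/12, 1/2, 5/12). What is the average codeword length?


Huffman construction (repeatedly merge the two least-probable nodes; each merge adds 1 bit to every symbol beneath it): 1/12 + 5/12 = 1/2; 1/2 + 1/2 = 1. Resulting codeword lengths (in the order the probabilities were given): (2, 1, 2). L_avg = sum(p_i * l_i) = 1/12*2 + 1/2*1 + 5/12*2 = 3/2 = 1.5

1.5 bits


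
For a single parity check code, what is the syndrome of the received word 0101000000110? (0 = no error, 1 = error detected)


Syndrome = XOR of all bits = 0 XOR 1 XOR 0 XOR 1 XOR 0 XOR 0 XOR 0 XOR 0 XOR 0 XOR 0 XOR 1 XOR 1 XOR 0 = 0

0


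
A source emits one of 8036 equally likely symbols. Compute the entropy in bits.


H = log2(n) = log2(8036) = 12.9723

12.9723 bits


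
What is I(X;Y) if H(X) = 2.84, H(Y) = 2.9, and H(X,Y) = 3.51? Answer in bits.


I(X;Y) = H(X) + H(Y) - H(X,Y) = 2.84 + 2.9 - 3.51 = 2.23

2.23 bits


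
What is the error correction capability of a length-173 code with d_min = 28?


Correction capability = floor((d-1)/2) = floor((28-1)/2) = 13

13 errors


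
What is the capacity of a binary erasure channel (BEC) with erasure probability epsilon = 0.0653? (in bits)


C = 1 - epsilon = 1 - 0.0653 = 0.9347

0.9347 bits


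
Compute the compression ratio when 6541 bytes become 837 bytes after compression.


Ratio = original / compressed = 6541 / 837 = 7.8148

7.8148


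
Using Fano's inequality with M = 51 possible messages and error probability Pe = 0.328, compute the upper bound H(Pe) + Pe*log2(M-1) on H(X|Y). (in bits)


H(Pe) = -Pe*log2(Pe) - (1-Pe)*log2(1-Pe) = -0.328*log2(0.328) - 0.672*log2(0.672) = 0.527500 + 0.385370 = 0.9129. Pe*log2(M-1) = 0.328*log2(50) = 1.851185. Bound = H(Pe) + Pe*log2(M-1) = 0.527500 + 0.385370 + 1.851185 = 2.7641

2.7641 bits


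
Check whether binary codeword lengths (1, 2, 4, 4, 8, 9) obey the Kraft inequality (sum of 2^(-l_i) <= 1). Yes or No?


Kraft sum = sum(2^(-l_i)) = 0.8809, need <= 1. Result: satisfied (a binary prefix-free code with these lengths exists)

Yes


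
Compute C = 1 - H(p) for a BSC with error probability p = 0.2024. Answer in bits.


H(p) = -p*log2(p) - (1-p)*log2(1-p) = -0.2024*log2(0.2024) - 0.7976*log2(0.7976) = 0.466475 + 0.260227 = 0.7267. C = 1 - H(p) = 1 - 0.7267 = 0.2733

0.2733 bits


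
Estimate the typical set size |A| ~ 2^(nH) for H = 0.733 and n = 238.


log2|A_typical| = nH = 238 * 0.733 = 174.454, so |A_typical| ~ 2^174.454 = 3.280e+52

3.280e+52


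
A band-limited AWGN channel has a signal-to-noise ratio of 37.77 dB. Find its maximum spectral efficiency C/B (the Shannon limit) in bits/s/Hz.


SNR_linear = 10^(37.77/10) = 5984.116; C/B = log2(1 + SNR_linear) = log2(1 + 5984.116) = 12.5472

12.5472 bits/s/Hz


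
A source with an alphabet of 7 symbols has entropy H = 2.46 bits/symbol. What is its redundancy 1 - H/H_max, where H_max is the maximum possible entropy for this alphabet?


H_max = log2(K) = log2(7) = 2.8074 bits/symbol. Redundancy = 1 - H/H_max = 1 - 2.46/2.8074 = 1 - 0.8763 = 0.1237

0.1237


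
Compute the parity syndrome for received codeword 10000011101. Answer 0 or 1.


Syndrome = XOR of all bits = 1 XOR 0 XOR 0 XOR 0 XOR 0 XOR 0 XOR 1 XOR 1 XOR 1 XOR 0 XOR 1 = 1

1


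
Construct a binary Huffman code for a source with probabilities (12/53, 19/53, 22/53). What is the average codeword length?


Huffman construction (repeatedly merge the two least-probable nodes; each merge adds 1 bit to every symbol beneath it): 12/53 + 19/53 = 31/53; 22/53 + 31/53 = 1. Resulting codeword lengths (in the order the probabilities were given): (2, 2, 1). L_avg = sum(p_i * l_i) = 12/53*2 + 19/53*2 + 22/53*1 = 84/53 = 1.5849

1.5849 bits


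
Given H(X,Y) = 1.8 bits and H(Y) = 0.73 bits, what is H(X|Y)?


H(X|Y) = H(X,Y) - H(Y) = 1.8 - 0.73 = 1.07

1.07 bits


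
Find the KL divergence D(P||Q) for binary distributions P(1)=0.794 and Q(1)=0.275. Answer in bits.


KL = p*log2(p/q) + (1-p)*log2((1-p)/(1-q)) = 0.794*log2(0.794/0.275) + 0.206*log2(0.206/0.725) = 0.8406

0.8406 bits


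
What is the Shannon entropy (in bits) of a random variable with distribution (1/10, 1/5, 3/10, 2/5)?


H = -sum(p_i * log2(p_i)). Terms: -(1/10)*log2(1/10) = 0.332193; -(1/5)*log2(1/5) = 0.464386; -(3/10)*log2(3/10) = 0.521090; -(2/5)*log2(2/5) = 0.528771. H = 0.332193 + 0.464386 + 0.521090 + 0.528771 = 1.8464

1.8464 bits


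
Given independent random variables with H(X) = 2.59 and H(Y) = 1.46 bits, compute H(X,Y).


For independent variables, H(X,Y) = H(X) + H(Y) = 2.59 + 1.46 = 4.05

4.05 bits


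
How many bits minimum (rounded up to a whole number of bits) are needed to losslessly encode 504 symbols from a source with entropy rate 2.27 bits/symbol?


Minimum bits >= n * H = 504 * 2.27 = 1144.08, rounded up to a whole number of bits = 1145

1145 bits


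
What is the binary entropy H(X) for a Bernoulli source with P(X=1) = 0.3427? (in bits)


H = -p*log2(p) - (1-p)*log2(1-p). -0.3427*log2(0.3427) = 0.529465; -0.6573*log2(0.6573) = 0.397914. H = 0.529465 + 0.397914 = 0.9274

0.9274 bits


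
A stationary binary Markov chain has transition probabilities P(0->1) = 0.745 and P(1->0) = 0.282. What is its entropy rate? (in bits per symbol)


Stationary distribution: pi_0 = p10/(p01+p10) = 0.2746, pi_1 = 0.7254. Entropy rate H' = pi_0*H(p01) + pi_1*H(p10) = 0.2746*0.8191 + 0.7254*0.8582 = 0.8474

0.8474 bits/symbol


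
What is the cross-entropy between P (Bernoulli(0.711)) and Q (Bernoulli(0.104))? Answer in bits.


H(P,Q) = -p*log2(q) - (1-p)*log2(1-q). -0.711*log2(0.104) = 2.321660; -0.289*log2(0.896) = 0.045786. H(P,Q) = 2.321660 + 0.045786 = 2.3674

2.3674 bits


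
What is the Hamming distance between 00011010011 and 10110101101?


Count differing positions: ^ . ^ . ^ ^ ^ ^ ^ ^ . = 8 differences

8


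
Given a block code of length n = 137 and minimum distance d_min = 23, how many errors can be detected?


Detection capability = d_min - 1 = 23 - 1 = 22

22 errors


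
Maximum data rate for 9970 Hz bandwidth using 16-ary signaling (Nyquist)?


Rate = 2 * B * log2(M) = 2 * 9970 * 4.0 = 79760.0

79760.0 bps


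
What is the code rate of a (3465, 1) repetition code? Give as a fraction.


Rate = k/n = 1/3465

1/3465


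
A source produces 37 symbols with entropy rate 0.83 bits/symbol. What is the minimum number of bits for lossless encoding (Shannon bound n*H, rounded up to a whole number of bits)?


Minimum bits >= n * H = 37 * 0.83 = 30.71, rounded up to a whole number of bits = 31

31 bits


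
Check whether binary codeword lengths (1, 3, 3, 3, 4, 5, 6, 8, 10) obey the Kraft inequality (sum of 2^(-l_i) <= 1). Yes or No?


Kraft sum = sum(2^(-l_i)) = 0.9893, need <= 1. Result: satisfied (a binary prefix-free code with these lengths exists)

Yes


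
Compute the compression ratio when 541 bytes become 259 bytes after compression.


Ratio = original / compressed = 541 / 259 = 2.0888

2.0888


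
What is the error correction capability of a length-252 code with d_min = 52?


Correction capability = floor((d-1)/2) = floor((52-1)/2) = 25

25 errors


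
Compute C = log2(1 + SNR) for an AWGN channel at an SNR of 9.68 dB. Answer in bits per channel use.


SNR_linear = 10^(9.68/10) = 9.2897; C = log2(1 + SNR_linear) = log2(1 + 9.2897) = 3.3631

3.3631 bits/channel use


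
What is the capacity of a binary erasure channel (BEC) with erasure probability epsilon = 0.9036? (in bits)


C = 1 - epsilon = 1 - 0.9036 = 0.0964

0.0964 bits


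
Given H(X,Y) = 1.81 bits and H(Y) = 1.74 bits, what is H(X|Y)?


H(X|Y) = H(X,Y) - H(Y) = 1.81 - 1.74 = 0.07

0.07 bits


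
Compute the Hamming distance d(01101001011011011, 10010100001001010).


Count differing positions: ^ ^ ^ ^ ^ ^ . ^ . ^ . . ^ . . . ^ = 10 differences

10


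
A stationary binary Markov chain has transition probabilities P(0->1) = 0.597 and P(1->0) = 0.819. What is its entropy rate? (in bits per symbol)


Stationary distribution: pi_0 = p10/(p01+p10) = 0.5784, pi_1 = 0.4216. Entropy rate H' = pi_0*H(p01) + pi_1*H(p10) = 0.5784*0.9727 + 0.4216*0.6823 = 0.8502

0.8502 bits/symbol


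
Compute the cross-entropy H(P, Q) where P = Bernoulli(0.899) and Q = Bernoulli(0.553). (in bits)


H(P,Q) = -p*log2(q) - (1-p)*log2(1-q). -0.899*log2(0.553) = 0.768329; -0.101*log2(0.447) = 0.117327. H(P,Q) = 0.768329 + 0.117327 = 0.8857

0.8857 bits


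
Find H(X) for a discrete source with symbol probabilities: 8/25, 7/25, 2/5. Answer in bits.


H = -sum(p_i * log2(p_i)). Terms: -(8/25)*log2(8/25) = 0.526034; -(7/25)*log2(7/25) = 0.514220; -(2/5)*log2(2/5) = 0.528771. H = 0.526034 + 0.514220 + 0.528771 = 1.569

1.569 bits


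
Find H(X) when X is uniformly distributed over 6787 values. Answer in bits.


H = log2(n) = log2(6787) = 12.7286

12.7286 bits


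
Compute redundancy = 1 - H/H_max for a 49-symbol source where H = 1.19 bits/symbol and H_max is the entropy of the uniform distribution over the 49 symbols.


H_max = log2(K) = log2(49) = 5.6147 bits/symbol. Redundancy = 1 - H/H_max = 1 - 1.19/5.6147 = 1 - 0.2119 = 0.7881

0.7881


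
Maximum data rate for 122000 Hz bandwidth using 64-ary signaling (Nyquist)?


Rate = 2 * B * log2(M) = 2 * 122000 * 6.0 = 1464000.0

1464000.0 bps


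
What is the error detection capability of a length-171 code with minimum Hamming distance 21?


Detection capability = d_min - 1 = 21 - 1 = 20

20 errors


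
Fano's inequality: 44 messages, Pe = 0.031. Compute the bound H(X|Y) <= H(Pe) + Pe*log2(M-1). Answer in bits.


H(Pe) = -Pe*log2(Pe) - (1-Pe)*log2(1-Pe) = -0.031*log2(0.031) - 0.969*log2(0.969) = 0.155359 + 0.044023 = 0.1994. Pe*log2(M-1) = 0.031*log2(43) = 0.168214. Bound = H(Pe) + Pe*log2(M-1) = 0.155359 + 0.044023 + 0.168214 = 0.3676

0.3676 bits


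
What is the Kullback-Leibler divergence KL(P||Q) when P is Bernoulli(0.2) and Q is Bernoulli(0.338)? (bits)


KL = p*log2(p/q) + (1-p)*log2((1-p)/(1-q)) = 0.2*log2(0.2/0.338) + 0.8*log2(0.8/0.662) = 0.0671

0.0671 bits


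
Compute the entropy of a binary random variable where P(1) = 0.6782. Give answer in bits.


H = -p*log2(p) - (1-p)*log2(1-p). -0.6782*log2(0.6782) = 0.379939; -0.3218*log2(0.3218) = 0.526389. H = 0.379939 + 0.526389 = 0.9063

0.9063 bits


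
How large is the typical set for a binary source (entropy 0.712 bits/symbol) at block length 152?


log2|A_typical| = nH = 152 * 0.712 = 108.224, so |A_typical| ~ 2^108.224 = 3.790e+32

3.790e+32


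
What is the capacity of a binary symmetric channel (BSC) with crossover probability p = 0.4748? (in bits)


H(p) = -p*log2(p) - (1-p)*log2(1-p) = -0.4748*log2(0.4748) - 0.5252*log2(0.5252) = 0.510224 + 0.487943 = 0.9982. C = 1 - H(p) = 1 - 0.9982 = 0.0018

0.0018 bits


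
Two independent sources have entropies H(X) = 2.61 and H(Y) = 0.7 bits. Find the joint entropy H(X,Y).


For independent variables, H(X,Y) = H(X) + H(Y) = 2.61 + 0.7 = 3.31

3.31 bits


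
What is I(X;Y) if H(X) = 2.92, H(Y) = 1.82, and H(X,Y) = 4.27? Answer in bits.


I(X;Y) = H(X) + H(Y) - H(X,Y) = 2.92 + 1.82 - 4.27 = 0.47

0.47 bits


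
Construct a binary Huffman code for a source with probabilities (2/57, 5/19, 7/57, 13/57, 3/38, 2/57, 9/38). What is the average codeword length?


Huffman construction (repeatedly merge the two least-probable nodes; each merge adds 1 bit to every symbol beneath it): 2/57 + 2/57 = 4/57; 4/57 + 3/38 = 17/114; 7/57 + 17/114 = 31/114; 13/57 + 9/38 = 53/114; 5/19 + 31/114 = 61/114; 53/114 + 61/114 = 1. Resulting codeword lengths (in the order the probabilities were given): (5, 2, 3, 2, 4, 5, 2). L_avg = sum(p_i * l_i) = 2/57*5 + 5/19*2 + 7/57*3 + 13/57*2 + 3/38*4 + 2/57*5 + 9/38*2 = 142/57 = 2.4912

2.4912 bits


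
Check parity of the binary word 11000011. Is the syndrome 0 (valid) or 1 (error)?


Syndrome = XOR of all bits = 1 XOR 1 XOR 0 XOR 0 XOR 0 XOR 0 XOR 1 XOR 1 = 0

0


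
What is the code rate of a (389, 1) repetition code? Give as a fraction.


Rate = k/n = 1/389

1/389


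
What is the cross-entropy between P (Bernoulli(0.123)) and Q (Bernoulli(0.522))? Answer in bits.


H(P,Q) = -p*log2(q) - (1-p)*log2(1-q). -0.123*log2(0.522) = 0.115359; -0.877*log2(0.478) = 0.933933. H(P,Q) = 0.115359 + 0.933933 = 1.0493

1.0493 bits


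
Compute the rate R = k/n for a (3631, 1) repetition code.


Rate = k/n = 1/3631

1/3631


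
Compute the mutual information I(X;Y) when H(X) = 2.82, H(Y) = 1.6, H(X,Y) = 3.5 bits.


I(X;Y) = H(X) + H(Y) - H(X,Y) = 2.82 + 1.6 - 3.5 = 0.92

0.92 bits


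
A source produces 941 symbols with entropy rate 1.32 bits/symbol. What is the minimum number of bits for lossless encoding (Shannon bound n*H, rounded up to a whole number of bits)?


Minimum bits >= n * H = 941 * 1.32 = 1242.12, rounded up to a whole number of bits = 1243

1243 bits


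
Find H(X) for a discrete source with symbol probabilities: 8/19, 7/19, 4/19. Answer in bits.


H = -sum(p_i * log2(p_i)). Terms: -(8/19)*log2(8/19) = 0.525443; -(7/19)*log2(7/19) = 0.530737; -(4/19)*log2(4/19) = 0.473248. H = 0.525443 + 0.530737 + 0.473248 = 1.5294

1.5294 bits


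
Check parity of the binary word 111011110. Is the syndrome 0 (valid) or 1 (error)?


Syndrome = XOR of all bits = 1 XOR 1 XOR 1 XOR 0 XOR 1 XOR 1 XOR 1 XOR 1 XOR 0 = 1

1


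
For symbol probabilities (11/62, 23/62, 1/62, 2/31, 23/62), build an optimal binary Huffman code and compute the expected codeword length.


Huffman construction (repeatedly merge the two least-probable nodes; each merge adds 1 bit to every symbol beneath it): 1/62 + 2/31 = 5/62; 5/62 + 11/62 = 8/31; 8/31 + 23/62 = 39/62; 23/62 + 39/62 = 1. Resulting codeword lengths (in the order the probabilities were given): (3, 2, 4, 4, 1). L_avg = sum(p_i * l_i) = 11/62*3 + 23/62*2 + 1/62*4 + 2/31*4 + 23/62*1 = 61/31 = 1.9677

1.9677 bits


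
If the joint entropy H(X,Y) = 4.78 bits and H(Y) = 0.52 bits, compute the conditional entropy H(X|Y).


H(X|Y) = H(X,Y) - H(Y) = 4.78 - 0.52 = 4.26

4.26 bits


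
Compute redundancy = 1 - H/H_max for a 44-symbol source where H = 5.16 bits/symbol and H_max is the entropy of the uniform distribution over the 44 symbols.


H_max = log2(K) = log2(44) = 5.4594 bits/symbol. Redundancy = 1 - H/H_max = 1 - 5.16/5.4594 = 1 - 0.9452 = 0.0548

0.0548


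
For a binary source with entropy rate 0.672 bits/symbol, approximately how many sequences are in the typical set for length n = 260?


log2|A_typical| = nH = 260 * 0.672 = 174.72, so |A_typical| ~ 2^174.72 = 3.944e+52

3.944e+52


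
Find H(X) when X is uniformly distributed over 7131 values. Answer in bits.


H = log2(n) = log2(7131) = 12.7999

12.7999 bits


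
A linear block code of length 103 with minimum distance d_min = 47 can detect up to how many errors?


Detection capability = d_min - 1 = 47 - 1 = 46

46 errors


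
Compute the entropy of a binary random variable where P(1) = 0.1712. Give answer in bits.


H = -p*log2(p) - (1-p)*log2(1-p). -0.1712*log2(0.1712) = 0.435917; -0.8288*log2(0.8288) = 0.224525. H = 0.435917 + 0.224525 = 0.6604

0.6604 bits


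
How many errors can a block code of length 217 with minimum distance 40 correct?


Correction capability = floor((d-1)/2) = floor((40-1)/2) = 19

19 errors


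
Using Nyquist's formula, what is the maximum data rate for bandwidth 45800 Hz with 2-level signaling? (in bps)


Rate = 2 * B * log2(M) = 2 * 45800 * 1.0 = 91600.0

91600.0 bps


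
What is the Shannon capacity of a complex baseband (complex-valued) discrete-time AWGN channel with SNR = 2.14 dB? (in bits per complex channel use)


SNR_linear = 10^(2.14/10) = 1.6368; C = log2(1 + SNR_linear) = log2(1 + 1.6368) = 1.3988

1.3988 bits/channel use


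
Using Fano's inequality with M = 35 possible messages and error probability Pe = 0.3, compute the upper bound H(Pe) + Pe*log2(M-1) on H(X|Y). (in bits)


H(Pe) = -Pe*log2(Pe) - (1-Pe)*log2(1-Pe) = -0.3*log2(0.3) - 0.7*log2(0.7) = 0.521090 + 0.360201 = 0.8813. Pe*log2(M-1) = 0.3*log2(34) = 1.526239. Bound = H(Pe) + Pe*log2(M-1) = 0.521090 + 0.360201 + 1.526239 = 2.4075

2.4075 bits


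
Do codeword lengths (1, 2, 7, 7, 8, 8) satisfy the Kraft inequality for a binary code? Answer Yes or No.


Kraft sum = sum(2^(-l_i)) = 0.7734, need <= 1. Result: satisfied (a binary prefix-free code with these lengths exists)

Yes


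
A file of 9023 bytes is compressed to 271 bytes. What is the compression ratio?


Ratio = original / compressed = 9023 / 271 = 33.2952

33.2952


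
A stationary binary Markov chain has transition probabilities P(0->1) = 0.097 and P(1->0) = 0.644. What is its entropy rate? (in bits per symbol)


Stationary distribution: pi_0 = p10/(p01+p10) = 0.8691, pi_1 = 0.1309. Entropy rate H' = pi_0*H(p01) + pi_1*H(p10) = 0.8691*0.4594 + 0.1309*0.9393 = 0.5222

0.5222 bits/symbol


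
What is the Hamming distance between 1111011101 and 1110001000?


Count differing positions: . . . ^ . ^ . ^ . ^ = 4 differences

4


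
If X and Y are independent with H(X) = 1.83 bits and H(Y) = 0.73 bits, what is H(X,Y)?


For independent variables, H(X,Y) = H(X) + H(Y) = 1.83 + 0.73 = 2.56

2.56 bits


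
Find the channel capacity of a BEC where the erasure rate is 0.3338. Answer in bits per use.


C = 1 - epsilon = 1 - 0.3338 = 0.6662

0.6662 bits


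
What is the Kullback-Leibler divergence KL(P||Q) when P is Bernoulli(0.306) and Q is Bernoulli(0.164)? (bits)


KL = p*log2(p/q) + (1-p)*log2((1-p)/(1-q)) = 0.306*log2(0.306/0.164) + 0.694*log2(0.694/0.836) = 0.089

0.089 bits


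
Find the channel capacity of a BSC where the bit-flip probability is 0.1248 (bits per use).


H(p) = -p*log2(p) - (1-p)*log2(1-p) = -0.1248*log2(0.1248) - 0.8752*log2(0.8752) = 0.374688 + 0.168314 = 0.543. C = 1 - H(p) = 1 - 0.543 = 0.457

0.457 bits


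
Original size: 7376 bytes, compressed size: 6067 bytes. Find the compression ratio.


Ratio = original / compressed = 7376 / 6067 = 1.2158

1.2158


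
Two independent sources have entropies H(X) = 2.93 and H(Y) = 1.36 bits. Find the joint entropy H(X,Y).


For independent variables, H(X,Y) = H(X) + H(Y) = 2.93 + 1.36 = 4.29

4.29 bits


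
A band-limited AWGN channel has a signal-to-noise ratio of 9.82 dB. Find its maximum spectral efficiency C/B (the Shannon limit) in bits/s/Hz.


SNR_linear = 10^(9.82/10) = 9.594; C/B = log2(1 + SNR_linear) = log2(1 + 9.594) = 3.4052

3.4052 bits/s/Hz


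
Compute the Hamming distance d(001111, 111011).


Count differing positions: ^ ^ . ^ . . = 3 differences

3


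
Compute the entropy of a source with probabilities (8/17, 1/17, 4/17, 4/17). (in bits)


H = -sum(p_i * log2(p_i)). Terms: -(8/17)*log2(8/17) = 0.511747; -(1/17)*log2(1/17) = 0.240439; -(4/17)*log2(4/17) = 0.491168; -(4/17)*log2(4/17) = 0.491168. H = 0.511747 + 0.240439 + 0.491168 + 0.491168 = 1.7345

1.7345 bits


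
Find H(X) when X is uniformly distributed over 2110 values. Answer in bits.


H = log2(n) = log2(2110) = 11.043

11.043 bits


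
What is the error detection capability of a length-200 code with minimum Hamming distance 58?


Detection capability = d_min - 1 = 58 - 1 = 57

57 errors


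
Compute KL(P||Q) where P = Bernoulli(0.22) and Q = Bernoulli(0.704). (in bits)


KL = p*log2(p/q) + (1-p)*log2((1-p)/(1-q)) = 0.22*log2(0.22/0.704) + 0.78*log2(0.78/0.296) = 0.7212

0.7212 bits


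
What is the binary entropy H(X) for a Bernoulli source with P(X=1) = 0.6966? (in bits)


H = -p*log2(p) - (1-p)*log2(1-p). -0.6966*log2(0.6966) = 0.363345; -0.3034*log2(0.3034) = 0.522063. H = 0.363345 + 0.522063 = 0.8854

0.8854 bits


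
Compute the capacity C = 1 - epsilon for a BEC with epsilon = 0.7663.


C = 1 - epsilon = 1 - 0.7663 = 0.2337

0.2337 bits


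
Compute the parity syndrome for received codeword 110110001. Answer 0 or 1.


Syndrome = XOR of all bits = 1 XOR 1 XOR 0 XOR 1 XOR 1 XOR 0 XOR 0 XOR 0 XOR 1 = 1

1


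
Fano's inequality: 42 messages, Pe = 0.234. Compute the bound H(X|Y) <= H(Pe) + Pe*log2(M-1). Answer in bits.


H(Pe) = -Pe*log2(Pe) - (1-Pe)*log2(1-Pe) = -0.234*log2(0.234) - 0.766*log2(0.766) = 0.490328 + 0.294591 = 0.7849. Pe*log2(M-1) = 0.234*log2(41) = 1.253667. Bound = H(Pe) + Pe*log2(M-1) = 0.490328 + 0.294591 + 1.253667 = 2.0386

2.0386 bits


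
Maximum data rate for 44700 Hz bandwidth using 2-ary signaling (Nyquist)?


Rate = 2 * B * log2(M) = 2 * 44700 * 1.0 = 89400.0

89400.0 bps


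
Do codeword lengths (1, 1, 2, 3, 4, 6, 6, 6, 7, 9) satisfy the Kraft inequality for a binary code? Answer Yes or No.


Kraft sum = sum(2^(-l_i)) = 1.4941, need <= 1. Result: violated (a binary prefix-free code with these lengths cannot exist)

No
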